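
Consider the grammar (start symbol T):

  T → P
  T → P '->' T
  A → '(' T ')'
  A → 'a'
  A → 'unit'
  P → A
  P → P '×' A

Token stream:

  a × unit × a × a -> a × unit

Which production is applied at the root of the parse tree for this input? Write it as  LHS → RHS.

[T [P [P [P [P [A a]] × [A unit]] × [A a]] × [A a]] -> [T [P [P [A a]] × [A unit]]]]

T → P '->' T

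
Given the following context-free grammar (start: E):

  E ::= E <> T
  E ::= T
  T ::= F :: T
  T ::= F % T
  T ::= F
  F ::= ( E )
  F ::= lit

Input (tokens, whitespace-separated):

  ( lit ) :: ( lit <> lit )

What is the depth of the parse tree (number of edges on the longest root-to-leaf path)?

8

[E [T [F ( [E [T [F lit]]] )] :: [T [F ( [E [E [T [F lit]]] <> [T [F lit]]] )]]]]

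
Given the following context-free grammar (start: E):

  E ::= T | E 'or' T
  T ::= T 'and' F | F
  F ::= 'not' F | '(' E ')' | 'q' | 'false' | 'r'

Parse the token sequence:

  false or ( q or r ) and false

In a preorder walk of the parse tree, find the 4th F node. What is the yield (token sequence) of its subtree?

[E [E [T [F false]]] or [T [T [F ( [E [E [T [F q]]] or [T [F r]]] )]] and [F false]]]

r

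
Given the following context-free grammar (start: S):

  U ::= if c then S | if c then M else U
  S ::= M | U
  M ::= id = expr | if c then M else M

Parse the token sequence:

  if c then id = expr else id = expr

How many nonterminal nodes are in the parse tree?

4

[S [M if c then [M id = expr] else [M id = expr]]]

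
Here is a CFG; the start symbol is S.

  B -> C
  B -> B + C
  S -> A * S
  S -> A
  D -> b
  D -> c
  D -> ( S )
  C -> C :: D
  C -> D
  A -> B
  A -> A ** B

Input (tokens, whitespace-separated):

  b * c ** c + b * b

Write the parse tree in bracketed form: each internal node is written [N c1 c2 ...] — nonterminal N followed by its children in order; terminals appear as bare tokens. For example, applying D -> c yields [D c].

S
A * S
B * S
C * S
D * S
b * S
b * A * S
b * A ** B * S
b * B ** B * S
b * C ** B * S
b * D ** B * S
b * c ** B * S
b * c ** B + C * S
b * c ** C + C * S
b * c ** D + C * S
b * c ** c + C * S
b * c ** c + D * S
b * c ** c + b * S
b * c ** c + b * A
b * c ** c + b * B
b * c ** c + b * C
b * c ** c + b * D
b * c ** c + b * b

[S [A [B [C [D b]]]] * [S [A [A [B [C [D c]]]] ** [B [B [C [D c]]] + [C [D b]]]] * [S [A [B [C [D b]]]]]]]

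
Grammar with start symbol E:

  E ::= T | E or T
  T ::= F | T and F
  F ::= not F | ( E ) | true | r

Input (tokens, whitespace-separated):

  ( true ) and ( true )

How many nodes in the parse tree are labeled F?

[E [T [T [F ( [E [T [F true]]] )]] and [F ( [E [T [F true]]] )]]]

4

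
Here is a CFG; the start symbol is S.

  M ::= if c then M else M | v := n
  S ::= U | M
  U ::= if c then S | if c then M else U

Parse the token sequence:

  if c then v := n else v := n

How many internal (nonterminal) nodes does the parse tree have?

4

[S [M if c then [M v := n] else [M v := n]]]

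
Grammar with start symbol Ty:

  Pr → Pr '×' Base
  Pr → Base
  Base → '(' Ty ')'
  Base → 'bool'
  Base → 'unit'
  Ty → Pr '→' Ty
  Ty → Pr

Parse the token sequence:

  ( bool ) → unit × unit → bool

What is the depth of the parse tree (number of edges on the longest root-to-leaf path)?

6

[Ty [Pr [Base ( [Ty [Pr [Base bool]]] )]] → [Ty [Pr [Pr [Base unit]] × [Base unit]] → [Ty [Pr [Base bool]]]]]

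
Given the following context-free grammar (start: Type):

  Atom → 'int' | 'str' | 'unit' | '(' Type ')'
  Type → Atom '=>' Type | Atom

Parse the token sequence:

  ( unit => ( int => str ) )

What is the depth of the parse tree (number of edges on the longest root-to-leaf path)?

[Type [Atom ( [Type [Atom unit] => [Type [Atom ( [Type [Atom int] => [Type [Atom str]]] )]]] )]]

8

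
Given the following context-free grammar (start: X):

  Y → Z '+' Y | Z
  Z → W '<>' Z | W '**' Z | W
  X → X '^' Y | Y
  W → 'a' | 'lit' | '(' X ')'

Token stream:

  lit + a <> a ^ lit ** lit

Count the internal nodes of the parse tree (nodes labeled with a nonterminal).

[X [X [Y [Z [W lit]] + [Y [Z [W a] <> [Z [W a]]]]]] ^ [Y [Z [W lit] ** [Z [W lit]]]]]

15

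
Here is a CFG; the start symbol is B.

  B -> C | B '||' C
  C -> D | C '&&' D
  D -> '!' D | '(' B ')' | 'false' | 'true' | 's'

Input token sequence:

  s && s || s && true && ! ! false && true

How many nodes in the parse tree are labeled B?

2

[B [B [C [C [D s]] && [D s]]] || [C [C [C [C [D s]] && [D true]] && [D ! [D ! [D false]]]] && [D true]]]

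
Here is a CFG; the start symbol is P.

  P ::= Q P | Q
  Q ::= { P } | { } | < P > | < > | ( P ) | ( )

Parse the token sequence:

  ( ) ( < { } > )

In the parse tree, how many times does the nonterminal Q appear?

4

[P [Q ( )] [P [Q ( [P [Q < [P [Q { }]] >]] )]]]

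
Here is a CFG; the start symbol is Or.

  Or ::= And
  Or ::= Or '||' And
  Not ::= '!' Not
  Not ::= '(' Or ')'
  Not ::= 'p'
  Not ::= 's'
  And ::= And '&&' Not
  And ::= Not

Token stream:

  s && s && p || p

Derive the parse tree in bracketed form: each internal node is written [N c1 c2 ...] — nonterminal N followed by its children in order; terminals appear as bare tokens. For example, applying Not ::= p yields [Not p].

[Or [Or [And [And [And [Not s]] && [Not s]] && [Not p]]] || [And [Not p]]]

Or
Or || And
And || And
And && Not || And
And && Not && Not || And
Not && Not && Not || And
s && Not && Not || And
s && s && Not || And
s && s && p || And
s && s && p || Not
s && s && p || p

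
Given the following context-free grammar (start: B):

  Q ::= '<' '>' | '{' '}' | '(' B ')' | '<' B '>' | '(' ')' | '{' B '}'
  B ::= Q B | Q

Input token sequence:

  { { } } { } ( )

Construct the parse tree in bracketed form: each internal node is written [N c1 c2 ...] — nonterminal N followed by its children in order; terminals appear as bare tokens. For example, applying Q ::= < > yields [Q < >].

[B [Q { [B [Q { }]] }] [B [Q { }] [B [Q ( )]]]]

B
Q B
{ B } B
{ Q } B
{ { } } B
{ { } } Q B
{ { } } { } B
{ { } } { } Q
{ { } } { } ( )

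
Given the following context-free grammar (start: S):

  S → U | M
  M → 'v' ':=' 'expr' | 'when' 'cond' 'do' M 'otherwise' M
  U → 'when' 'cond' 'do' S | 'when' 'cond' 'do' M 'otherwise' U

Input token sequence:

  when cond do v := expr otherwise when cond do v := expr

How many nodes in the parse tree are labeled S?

[S [U when cond do [M v := expr] otherwise [U when cond do [S [M v := expr]]]]]

2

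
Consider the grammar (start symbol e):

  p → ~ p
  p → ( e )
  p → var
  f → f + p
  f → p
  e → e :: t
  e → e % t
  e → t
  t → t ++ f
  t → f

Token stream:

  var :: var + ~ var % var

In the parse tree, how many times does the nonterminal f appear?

[e [e [e [t [f [p var]]]] :: [t [f [f [p var]] + [p ~ [p var]]]]] % [t [f [p var]]]]

4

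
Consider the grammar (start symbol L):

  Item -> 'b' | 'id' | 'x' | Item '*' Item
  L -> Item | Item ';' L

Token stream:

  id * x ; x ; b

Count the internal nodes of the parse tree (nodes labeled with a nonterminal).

[L [Item [Item id] * [Item x]] ; [L [Item x] ; [L [Item b]]]]

8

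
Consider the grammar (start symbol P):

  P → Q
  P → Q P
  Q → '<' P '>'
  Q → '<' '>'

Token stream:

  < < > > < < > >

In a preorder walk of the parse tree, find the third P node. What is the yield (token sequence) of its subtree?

< < > >

[P [Q < [P [Q < >]] >] [P [Q < [P [Q < >]] >]]]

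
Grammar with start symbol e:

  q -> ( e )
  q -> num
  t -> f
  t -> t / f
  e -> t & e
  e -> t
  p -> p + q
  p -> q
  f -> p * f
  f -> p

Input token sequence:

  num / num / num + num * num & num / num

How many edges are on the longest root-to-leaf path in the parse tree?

7

[e [t [t [t [f [p [q num]]]] / [f [p [q num]]]] / [f [p [p [q num]] + [q num]] * [f [p [q num]]]]] & [e [t [t [f [p [q num]]]] / [f [p [q num]]]]]]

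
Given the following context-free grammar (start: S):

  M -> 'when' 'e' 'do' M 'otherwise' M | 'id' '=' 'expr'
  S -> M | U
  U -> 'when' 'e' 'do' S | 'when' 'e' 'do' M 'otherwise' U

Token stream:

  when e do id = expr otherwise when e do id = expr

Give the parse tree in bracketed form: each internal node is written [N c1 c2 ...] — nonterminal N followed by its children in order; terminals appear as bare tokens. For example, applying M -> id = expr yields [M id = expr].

[S [U when e do [M id = expr] otherwise [U when e do [S [M id = expr]]]]]

S
U
when e do M otherwise U
when e do id = expr otherwise U
when e do id = expr otherwise when e do S
when e do id = expr otherwise when e do M
when e do id = expr otherwise when e do id = expr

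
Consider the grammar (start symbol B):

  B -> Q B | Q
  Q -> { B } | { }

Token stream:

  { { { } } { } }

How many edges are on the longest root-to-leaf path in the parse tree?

6

[B [Q { [B [Q { [B [Q { }]] }] [B [Q { }]]] }]]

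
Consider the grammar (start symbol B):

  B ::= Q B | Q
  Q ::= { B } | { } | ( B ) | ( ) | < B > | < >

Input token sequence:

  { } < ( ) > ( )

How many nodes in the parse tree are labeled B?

[B [Q { }] [B [Q < [B [Q ( )]] >] [B [Q ( )]]]]

4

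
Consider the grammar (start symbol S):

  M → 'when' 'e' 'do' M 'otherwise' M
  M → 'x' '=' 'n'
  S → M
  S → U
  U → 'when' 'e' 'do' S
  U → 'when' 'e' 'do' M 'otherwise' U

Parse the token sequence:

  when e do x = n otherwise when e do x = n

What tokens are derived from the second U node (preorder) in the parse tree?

[S [U when e do [M x = n] otherwise [U when e do [S [M x = n]]]]]

when e do x = n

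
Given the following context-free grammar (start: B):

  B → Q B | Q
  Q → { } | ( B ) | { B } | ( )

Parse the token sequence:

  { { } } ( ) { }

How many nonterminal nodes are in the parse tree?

8

[B [Q { [B [Q { }]] }] [B [Q ( )] [B [Q { }]]]]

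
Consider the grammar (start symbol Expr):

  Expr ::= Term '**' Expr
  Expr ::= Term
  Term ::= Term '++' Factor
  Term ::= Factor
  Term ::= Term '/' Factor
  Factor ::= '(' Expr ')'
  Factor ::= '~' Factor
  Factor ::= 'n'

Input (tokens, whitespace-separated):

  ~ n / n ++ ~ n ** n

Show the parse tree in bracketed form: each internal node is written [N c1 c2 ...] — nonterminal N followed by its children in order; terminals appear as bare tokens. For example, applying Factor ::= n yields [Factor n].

Expr
Term ** Expr
Term ++ Factor ** Expr
Term / Factor ++ Factor ** Expr
Factor / Factor ++ Factor ** Expr
~ Factor / Factor ++ Factor ** Expr
~ n / Factor ++ Factor ** Expr
~ n / n ++ Factor ** Expr
~ n / n ++ ~ Factor ** Expr
~ n / n ++ ~ n ** Expr
~ n / n ++ ~ n ** Term
~ n / n ++ ~ n ** Factor
~ n / n ++ ~ n ** n

[Expr [Term [Term [Term [Factor ~ [Factor n]]] / [Factor n]] ++ [Factor ~ [Factor n]]] ** [Expr [Term [Factor n]]]]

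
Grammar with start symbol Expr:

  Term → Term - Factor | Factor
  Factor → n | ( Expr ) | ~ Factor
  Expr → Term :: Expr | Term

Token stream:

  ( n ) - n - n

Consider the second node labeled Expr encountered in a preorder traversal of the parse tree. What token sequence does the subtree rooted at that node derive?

n

[Expr [Term [Term [Term [Factor ( [Expr [Term [Factor n]]] )]] - [Factor n]] - [Factor n]]]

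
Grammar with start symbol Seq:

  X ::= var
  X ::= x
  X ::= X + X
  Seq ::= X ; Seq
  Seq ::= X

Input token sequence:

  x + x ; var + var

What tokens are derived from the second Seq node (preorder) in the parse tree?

[Seq [X [X x] + [X x]] ; [Seq [X [X var] + [X var]]]]

var + var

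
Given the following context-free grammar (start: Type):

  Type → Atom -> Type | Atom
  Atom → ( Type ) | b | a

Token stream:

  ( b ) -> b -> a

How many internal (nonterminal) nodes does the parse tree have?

8

[Type [Atom ( [Type [Atom b]] )] -> [Type [Atom b] -> [Type [Atom a]]]]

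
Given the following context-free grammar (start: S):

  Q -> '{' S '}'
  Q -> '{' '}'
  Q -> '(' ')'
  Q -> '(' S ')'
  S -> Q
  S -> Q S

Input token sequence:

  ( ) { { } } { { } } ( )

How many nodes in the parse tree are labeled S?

[S [Q ( )] [S [Q { [S [Q { }]] }] [S [Q { [S [Q { }]] }] [S [Q ( )]]]]]

6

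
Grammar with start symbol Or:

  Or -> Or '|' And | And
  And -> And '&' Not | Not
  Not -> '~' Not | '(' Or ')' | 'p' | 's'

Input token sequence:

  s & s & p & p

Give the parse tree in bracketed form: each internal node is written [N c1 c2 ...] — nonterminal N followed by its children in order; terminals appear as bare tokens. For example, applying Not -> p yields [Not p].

[Or [And [And [And [And [Not s]] & [Not s]] & [Not p]] & [Not p]]]

Or
And
And & Not
And & Not & Not
And & Not & Not & Not
Not & Not & Not & Not
s & Not & Not & Not
s & s & Not & Not
s & s & p & Not
s & s & p & p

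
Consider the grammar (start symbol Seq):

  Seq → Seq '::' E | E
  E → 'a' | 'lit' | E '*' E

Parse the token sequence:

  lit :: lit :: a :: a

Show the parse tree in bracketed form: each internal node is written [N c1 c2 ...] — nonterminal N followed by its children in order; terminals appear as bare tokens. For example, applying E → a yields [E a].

[Seq [Seq [Seq [Seq [E lit]] :: [E lit]] :: [E a]] :: [E a]]

Seq
Seq :: E
Seq :: E :: E
Seq :: E :: E :: E
E :: E :: E :: E
lit :: E :: E :: E
lit :: lit :: E :: E
lit :: lit :: a :: E
lit :: lit :: a :: a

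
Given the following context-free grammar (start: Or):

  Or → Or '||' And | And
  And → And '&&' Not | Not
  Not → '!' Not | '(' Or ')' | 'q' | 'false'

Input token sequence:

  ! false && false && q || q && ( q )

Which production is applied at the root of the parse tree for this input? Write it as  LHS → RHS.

[Or [Or [And [And [And [Not ! [Not false]]] && [Not false]] && [Not q]]] || [And [And [Not q]] && [Not ( [Or [And [Not q]]] )]]]

Or → Or '||' And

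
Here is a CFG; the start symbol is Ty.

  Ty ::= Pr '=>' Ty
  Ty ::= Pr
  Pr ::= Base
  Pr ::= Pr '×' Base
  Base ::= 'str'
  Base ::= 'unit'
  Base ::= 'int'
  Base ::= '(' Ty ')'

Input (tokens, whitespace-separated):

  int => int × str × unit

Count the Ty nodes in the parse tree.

[Ty [Pr [Base int]] => [Ty [Pr [Pr [Pr [Base int]] × [Base str]] × [Base unit]]]]

2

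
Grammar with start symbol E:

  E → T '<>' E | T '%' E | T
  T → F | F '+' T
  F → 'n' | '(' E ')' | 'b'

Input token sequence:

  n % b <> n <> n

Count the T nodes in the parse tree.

4

[E [T [F n]] % [E [T [F b]] <> [E [T [F n]] <> [E [T [F n]]]]]]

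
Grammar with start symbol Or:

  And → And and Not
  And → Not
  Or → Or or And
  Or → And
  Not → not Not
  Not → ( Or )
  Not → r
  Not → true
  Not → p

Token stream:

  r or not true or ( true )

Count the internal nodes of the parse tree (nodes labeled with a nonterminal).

13

[Or [Or [Or [And [Not r]]] or [And [Not not [Not true]]]] or [And [Not ( [Or [And [Not true]]] )]]]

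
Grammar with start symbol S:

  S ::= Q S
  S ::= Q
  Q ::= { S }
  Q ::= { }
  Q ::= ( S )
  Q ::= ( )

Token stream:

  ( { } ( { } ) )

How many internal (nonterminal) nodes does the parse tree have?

[S [Q ( [S [Q { }] [S [Q ( [S [Q { }]] )]]] )]]

8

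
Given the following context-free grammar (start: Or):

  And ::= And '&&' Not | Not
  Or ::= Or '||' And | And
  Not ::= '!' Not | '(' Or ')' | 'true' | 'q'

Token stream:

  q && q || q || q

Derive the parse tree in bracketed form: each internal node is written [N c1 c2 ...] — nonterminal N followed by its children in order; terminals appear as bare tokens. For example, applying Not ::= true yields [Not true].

[Or [Or [Or [And [And [Not q]] && [Not q]]] || [And [Not q]]] || [And [Not q]]]

Or
Or || And
Or || And || And
And || And || And
And && Not || And || And
Not && Not || And || And
q && Not || And || And
q && q || And || And
q && q || Not || And
q && q || q || And
q && q || q || Not
q && q || q || q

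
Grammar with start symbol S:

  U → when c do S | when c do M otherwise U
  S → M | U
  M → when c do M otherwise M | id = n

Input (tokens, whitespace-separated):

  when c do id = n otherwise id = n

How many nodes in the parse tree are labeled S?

[S [M when c do [M id = n] otherwise [M id = n]]]

1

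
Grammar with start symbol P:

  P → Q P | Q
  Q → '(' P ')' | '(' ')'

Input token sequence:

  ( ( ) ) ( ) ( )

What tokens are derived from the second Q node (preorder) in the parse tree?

( )

[P [Q ( [P [Q ( )]] )] [P [Q ( )] [P [Q ( )]]]]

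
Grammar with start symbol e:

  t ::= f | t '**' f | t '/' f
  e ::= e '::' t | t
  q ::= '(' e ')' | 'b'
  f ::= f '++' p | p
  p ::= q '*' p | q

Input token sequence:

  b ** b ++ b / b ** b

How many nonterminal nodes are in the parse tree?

[e [t [t [t [t [f [p [q b]]]] ** [f [f [p [q b]]] ++ [p [q b]]]] / [f [p [q b]]]] ** [f [p [q b]]]]]

20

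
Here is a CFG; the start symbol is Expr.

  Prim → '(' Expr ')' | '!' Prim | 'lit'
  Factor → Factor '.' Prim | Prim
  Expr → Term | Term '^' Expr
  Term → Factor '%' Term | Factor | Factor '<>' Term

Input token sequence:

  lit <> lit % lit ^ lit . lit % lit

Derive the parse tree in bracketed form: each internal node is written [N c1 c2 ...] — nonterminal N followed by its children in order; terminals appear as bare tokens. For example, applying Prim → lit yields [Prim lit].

Expr
Term ^ Expr
Factor <> Term ^ Expr
Prim <> Term ^ Expr
lit <> Term ^ Expr
lit <> Factor % Term ^ Expr
lit <> Prim % Term ^ Expr
lit <> lit % Term ^ Expr
lit <> lit % Factor ^ Expr
lit <> lit % Prim ^ Expr
lit <> lit % lit ^ Expr
lit <> lit % lit ^ Term
lit <> lit % lit ^ Factor % Term
lit <> lit % lit ^ Factor . Prim % Term
lit <> lit % lit ^ Prim . Prim % Term
lit <> lit % lit ^ lit . Prim % Term
lit <> lit % lit ^ lit . lit % Term
lit <> lit % lit ^ lit . lit % Factor
lit <> lit % lit ^ lit . lit % Prim
lit <> lit % lit ^ lit . lit % lit

[Expr [Term [Factor [Prim lit]] <> [Term [Factor [Prim lit]] % [Term [Factor [Prim lit]]]]] ^ [Expr [Term [Factor [Factor [Prim lit]] . [Prim lit]] % [Term [Factor [Prim lit]]]]]]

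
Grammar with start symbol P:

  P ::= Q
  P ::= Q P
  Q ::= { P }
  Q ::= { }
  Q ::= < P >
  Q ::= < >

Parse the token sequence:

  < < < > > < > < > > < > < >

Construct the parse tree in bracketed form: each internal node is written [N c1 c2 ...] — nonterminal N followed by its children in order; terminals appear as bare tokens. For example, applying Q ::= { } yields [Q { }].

P
Q P
< P > P
< Q P > P
< < P > P > P
< < Q > P > P
< < < > > P > P
< < < > > Q P > P
< < < > > < > P > P
< < < > > < > Q > P
< < < > > < > < > > P
< < < > > < > < > > Q P
< < < > > < > < > > < > P
< < < > > < > < > > < > Q
< < < > > < > < > > < > < >

[P [Q < [P [Q < [P [Q < >]] >] [P [Q < >] [P [Q < >]]]] >] [P [Q < >] [P [Q < >]]]]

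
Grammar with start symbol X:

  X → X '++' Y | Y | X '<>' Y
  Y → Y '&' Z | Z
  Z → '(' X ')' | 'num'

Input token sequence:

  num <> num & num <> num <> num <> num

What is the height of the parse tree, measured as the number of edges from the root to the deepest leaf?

[X [X [X [X [X [Y [Z num]]] <> [Y [Y [Z num]] & [Z num]]] <> [Y [Z num]]] <> [Y [Z num]]] <> [Y [Z num]]]

7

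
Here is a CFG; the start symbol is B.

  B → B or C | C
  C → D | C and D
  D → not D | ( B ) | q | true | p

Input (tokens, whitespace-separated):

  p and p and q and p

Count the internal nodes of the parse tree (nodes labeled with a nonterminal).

9

[B [C [C [C [C [D p]] and [D p]] and [D q]] and [D p]]]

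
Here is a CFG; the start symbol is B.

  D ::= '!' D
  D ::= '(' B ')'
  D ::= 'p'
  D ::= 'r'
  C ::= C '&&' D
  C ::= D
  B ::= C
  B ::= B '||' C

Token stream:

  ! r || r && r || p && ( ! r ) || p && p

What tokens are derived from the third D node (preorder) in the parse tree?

[B [B [B [B [C [D ! [D r]]]] || [C [C [D r]] && [D r]]] || [C [C [D p]] && [D ( [B [C [D ! [D r]]]] )]]] || [C [C [D p]] && [D p]]]

r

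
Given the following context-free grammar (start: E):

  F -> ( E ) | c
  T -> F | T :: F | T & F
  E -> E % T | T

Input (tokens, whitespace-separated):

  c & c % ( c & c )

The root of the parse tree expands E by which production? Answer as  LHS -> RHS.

[E [E [T [T [F c]] & [F c]]] % [T [F ( [E [T [T [F c]] & [F c]]] )]]]

E -> E % T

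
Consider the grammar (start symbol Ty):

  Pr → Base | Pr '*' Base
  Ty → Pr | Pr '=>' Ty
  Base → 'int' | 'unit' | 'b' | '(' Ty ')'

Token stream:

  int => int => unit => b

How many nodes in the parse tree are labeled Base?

[Ty [Pr [Base int]] => [Ty [Pr [Base int]] => [Ty [Pr [Base unit]] => [Ty [Pr [Base b]]]]]]

4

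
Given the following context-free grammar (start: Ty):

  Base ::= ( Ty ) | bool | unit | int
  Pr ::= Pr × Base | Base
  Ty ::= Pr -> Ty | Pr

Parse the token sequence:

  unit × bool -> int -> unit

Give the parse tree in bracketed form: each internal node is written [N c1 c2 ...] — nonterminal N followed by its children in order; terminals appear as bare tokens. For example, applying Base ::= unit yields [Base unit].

[Ty [Pr [Pr [Base unit]] × [Base bool]] -> [Ty [Pr [Base int]] -> [Ty [Pr [Base unit]]]]]

Ty
Pr -> Ty
Pr × Base -> Ty
Base × Base -> Ty
unit × Base -> Ty
unit × bool -> Ty
unit × bool -> Pr -> Ty
unit × bool -> Base -> Ty
unit × bool -> int -> Ty
unit × bool -> int -> Pr
unit × bool -> int -> Base
unit × bool -> int -> unit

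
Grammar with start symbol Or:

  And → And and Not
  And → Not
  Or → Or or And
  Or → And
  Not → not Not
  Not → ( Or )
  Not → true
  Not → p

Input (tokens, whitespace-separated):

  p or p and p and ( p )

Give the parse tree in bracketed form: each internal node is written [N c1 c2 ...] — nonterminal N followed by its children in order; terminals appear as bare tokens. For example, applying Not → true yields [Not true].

Or
Or or And
And or And
Not or And
p or And
p or And and Not
p or And and Not and Not
p or Not and Not and Not
p or p and Not and Not
p or p and p and Not
p or p and p and ( Or )
p or p and p and ( And )
p or p and p and ( Not )
p or p and p and ( p )

[Or [Or [And [Not p]]] or [And [And [And [Not p]] and [Not p]] and [Not ( [Or [And [Not p]]] )]]]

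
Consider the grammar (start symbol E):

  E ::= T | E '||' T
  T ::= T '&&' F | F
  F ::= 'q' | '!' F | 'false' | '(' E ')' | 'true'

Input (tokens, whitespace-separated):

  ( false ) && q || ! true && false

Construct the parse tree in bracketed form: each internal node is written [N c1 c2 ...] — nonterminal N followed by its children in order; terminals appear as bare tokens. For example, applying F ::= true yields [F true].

E
E || T
T || T
T && F || T
F && F || T
( E ) && F || T
( T ) && F || T
( F ) && F || T
( false ) && F || T
( false ) && q || T
( false ) && q || T && F
( false ) && q || F && F
( false ) && q || ! F && F
( false ) && q || ! true && F
( false ) && q || ! true && false

[E [E [T [T [F ( [E [T [F false]]] )]] && [F q]]] || [T [T [F ! [F true]]] && [F false]]]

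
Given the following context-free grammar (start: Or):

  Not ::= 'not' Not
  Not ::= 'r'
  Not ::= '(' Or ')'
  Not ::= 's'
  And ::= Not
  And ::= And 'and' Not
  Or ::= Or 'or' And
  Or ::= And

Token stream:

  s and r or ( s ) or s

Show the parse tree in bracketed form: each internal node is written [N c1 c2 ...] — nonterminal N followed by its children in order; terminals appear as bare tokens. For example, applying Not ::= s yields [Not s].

Or
Or or And
Or or And or And
And or And or And
And and Not or And or And
Not and Not or And or And
s and Not or And or And
s and r or And or And
s and r or Not or And
s and r or ( Or ) or And
s and r or ( And ) or And
s and r or ( Not ) or And
s and r or ( s ) or And
s and r or ( s ) or Not
s and r or ( s ) or s

[Or [Or [Or [And [And [Not s]] and [Not r]]] or [And [Not ( [Or [And [Not s]]] )]]] or [And [Not s]]]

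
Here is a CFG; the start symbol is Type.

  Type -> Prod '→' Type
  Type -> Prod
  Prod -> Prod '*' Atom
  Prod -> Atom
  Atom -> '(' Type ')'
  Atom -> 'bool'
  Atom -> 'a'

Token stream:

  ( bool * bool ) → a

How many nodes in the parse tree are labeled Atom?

4

[Type [Prod [Atom ( [Type [Prod [Prod [Atom bool]] * [Atom bool]]] )]] → [Type [Prod [Atom a]]]]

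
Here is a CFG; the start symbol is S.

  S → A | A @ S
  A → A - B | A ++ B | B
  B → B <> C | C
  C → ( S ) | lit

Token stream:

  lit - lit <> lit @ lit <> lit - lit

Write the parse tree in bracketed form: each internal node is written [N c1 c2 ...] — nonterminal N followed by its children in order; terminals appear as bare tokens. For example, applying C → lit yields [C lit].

S
A @ S
A - B @ S
B - B @ S
C - B @ S
lit - B @ S
lit - B <> C @ S
lit - C <> C @ S
lit - lit <> C @ S
lit - lit <> lit @ S
lit - lit <> lit @ A
lit - lit <> lit @ A - B
lit - lit <> lit @ B - B
lit - lit <> lit @ B <> C - B
lit - lit <> lit @ C <> C - B
lit - lit <> lit @ lit <> C - B
lit - lit <> lit @ lit <> lit - B
lit - lit <> lit @ lit <> lit - C
lit - lit <> lit @ lit <> lit - lit

[S [A [A [B [C lit]]] - [B [B [C lit]] <> [C lit]]] @ [S [A [A [B [B [C lit]] <> [C lit]]] - [B [C lit]]]]]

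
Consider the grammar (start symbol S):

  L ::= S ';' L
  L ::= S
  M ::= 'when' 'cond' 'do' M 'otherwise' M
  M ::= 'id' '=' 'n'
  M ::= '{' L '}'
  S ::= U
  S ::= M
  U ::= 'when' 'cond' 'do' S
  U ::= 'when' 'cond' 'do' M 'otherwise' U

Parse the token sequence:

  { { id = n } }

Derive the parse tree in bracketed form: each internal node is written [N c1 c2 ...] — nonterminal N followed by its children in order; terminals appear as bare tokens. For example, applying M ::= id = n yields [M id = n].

[S [M { [L [S [M { [L [S [M id = n]]] }]]] }]]

S
M
{ L }
{ S }
{ M }
{ { L } }
{ { S } }
{ { M } }
{ { id = n } }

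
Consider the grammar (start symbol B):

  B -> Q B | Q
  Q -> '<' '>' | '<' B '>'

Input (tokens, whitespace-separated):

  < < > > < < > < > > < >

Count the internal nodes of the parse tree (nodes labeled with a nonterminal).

[B [Q < [B [Q < >]] >] [B [Q < [B [Q < >] [B [Q < >]]] >] [B [Q < >]]]]

12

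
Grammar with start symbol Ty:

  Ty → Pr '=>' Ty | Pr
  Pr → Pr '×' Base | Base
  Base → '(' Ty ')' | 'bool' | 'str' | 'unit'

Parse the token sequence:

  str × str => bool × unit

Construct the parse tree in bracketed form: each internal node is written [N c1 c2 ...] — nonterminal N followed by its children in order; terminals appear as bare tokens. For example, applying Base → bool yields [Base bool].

Ty
Pr => Ty
Pr × Base => Ty
Base × Base => Ty
str × Base => Ty
str × str => Ty
str × str => Pr
str × str => Pr × Base
str × str => Base × Base
str × str => bool × Base
str × str => bool × unit

[Ty [Pr [Pr [Base str]] × [Base str]] => [Ty [Pr [Pr [Base bool]] × [Base unit]]]]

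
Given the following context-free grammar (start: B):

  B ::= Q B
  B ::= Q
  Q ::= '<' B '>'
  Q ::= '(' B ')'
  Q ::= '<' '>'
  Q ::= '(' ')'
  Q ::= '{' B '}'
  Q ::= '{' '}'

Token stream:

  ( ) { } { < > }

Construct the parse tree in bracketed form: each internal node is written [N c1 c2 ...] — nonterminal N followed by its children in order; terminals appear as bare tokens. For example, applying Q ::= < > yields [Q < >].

B
Q B
( ) B
( ) Q B
( ) { } B
( ) { } Q
( ) { } { B }
( ) { } { Q }
( ) { } { < > }

[B [Q ( )] [B [Q { }] [B [Q { [B [Q < >]] }]]]]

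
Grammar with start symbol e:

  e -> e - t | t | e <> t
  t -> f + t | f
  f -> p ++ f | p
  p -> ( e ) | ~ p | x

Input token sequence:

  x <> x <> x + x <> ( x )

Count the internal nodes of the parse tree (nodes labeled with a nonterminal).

[e [e [e [e [t [f [p x]]]] <> [t [f [p x]]]] <> [t [f [p x]] + [t [f [p x]]]]] <> [t [f [p ( [e [t [f [p x]]]] )]]]]

23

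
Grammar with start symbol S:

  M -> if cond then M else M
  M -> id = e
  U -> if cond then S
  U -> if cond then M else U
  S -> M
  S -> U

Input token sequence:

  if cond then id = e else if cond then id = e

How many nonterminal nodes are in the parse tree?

6

[S [U if cond then [M id = e] else [U if cond then [S [M id = e]]]]]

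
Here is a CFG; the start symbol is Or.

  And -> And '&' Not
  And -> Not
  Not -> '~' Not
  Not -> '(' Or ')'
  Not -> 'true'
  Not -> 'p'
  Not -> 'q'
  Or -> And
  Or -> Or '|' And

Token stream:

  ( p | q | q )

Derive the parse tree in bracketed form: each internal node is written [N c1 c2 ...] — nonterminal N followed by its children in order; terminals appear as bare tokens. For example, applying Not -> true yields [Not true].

Or
And
Not
( Or )
( Or | And )
( Or | And | And )
( And | And | And )
( Not | And | And )
( p | And | And )
( p | Not | And )
( p | q | And )
( p | q | Not )
( p | q | q )

[Or [And [Not ( [Or [Or [Or [And [Not p]]] | [And [Not q]]] | [And [Not q]]] )]]]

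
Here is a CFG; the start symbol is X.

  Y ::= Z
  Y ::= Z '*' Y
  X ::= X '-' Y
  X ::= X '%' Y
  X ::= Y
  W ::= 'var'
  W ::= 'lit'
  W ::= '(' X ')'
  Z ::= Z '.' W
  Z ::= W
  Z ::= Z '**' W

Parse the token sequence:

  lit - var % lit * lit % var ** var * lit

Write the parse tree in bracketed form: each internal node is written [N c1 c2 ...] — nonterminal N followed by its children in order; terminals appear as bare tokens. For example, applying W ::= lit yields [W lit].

[X [X [X [X [Y [Z [W lit]]]] - [Y [Z [W var]]]] % [Y [Z [W lit]] * [Y [Z [W lit]]]]] % [Y [Z [Z [W var]] ** [W var]] * [Y [Z [W lit]]]]]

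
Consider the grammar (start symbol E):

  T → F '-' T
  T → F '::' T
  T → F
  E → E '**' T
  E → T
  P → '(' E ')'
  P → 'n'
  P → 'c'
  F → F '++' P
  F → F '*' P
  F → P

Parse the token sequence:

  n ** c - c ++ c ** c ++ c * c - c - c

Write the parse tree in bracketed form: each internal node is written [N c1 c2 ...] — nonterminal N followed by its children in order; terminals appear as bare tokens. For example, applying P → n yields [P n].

[E [E [E [T [F [P n]]]] ** [T [F [P c]] - [T [F [F [P c]] ++ [P c]]]]] ** [T [F [F [F [P c]] ++ [P c]] * [P c]] - [T [F [P c]] - [T [F [P c]]]]]]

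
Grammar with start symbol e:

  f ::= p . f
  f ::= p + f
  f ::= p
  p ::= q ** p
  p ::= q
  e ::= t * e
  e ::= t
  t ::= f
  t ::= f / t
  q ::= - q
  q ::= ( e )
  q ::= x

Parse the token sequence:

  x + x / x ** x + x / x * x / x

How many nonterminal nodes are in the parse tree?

30

[e [t [f [p [q x]] + [f [p [q x]]]] / [t [f [p [q x] ** [p [q x]]] + [f [p [q x]]]] / [t [f [p [q x]]]]]] * [e [t [f [p [q x]]] / [t [f [p [q x]]]]]]]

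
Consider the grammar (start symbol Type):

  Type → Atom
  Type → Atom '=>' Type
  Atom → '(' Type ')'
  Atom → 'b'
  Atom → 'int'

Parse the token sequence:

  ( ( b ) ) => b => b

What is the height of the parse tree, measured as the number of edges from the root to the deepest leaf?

[Type [Atom ( [Type [Atom ( [Type [Atom b]] )]] )] => [Type [Atom b] => [Type [Atom b]]]]

6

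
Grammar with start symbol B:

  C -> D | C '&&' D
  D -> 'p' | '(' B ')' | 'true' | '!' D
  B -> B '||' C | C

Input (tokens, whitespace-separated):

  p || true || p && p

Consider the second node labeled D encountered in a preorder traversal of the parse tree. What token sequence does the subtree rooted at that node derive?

true

[B [B [B [C [D p]]] || [C [D true]]] || [C [C [D p]] && [D p]]]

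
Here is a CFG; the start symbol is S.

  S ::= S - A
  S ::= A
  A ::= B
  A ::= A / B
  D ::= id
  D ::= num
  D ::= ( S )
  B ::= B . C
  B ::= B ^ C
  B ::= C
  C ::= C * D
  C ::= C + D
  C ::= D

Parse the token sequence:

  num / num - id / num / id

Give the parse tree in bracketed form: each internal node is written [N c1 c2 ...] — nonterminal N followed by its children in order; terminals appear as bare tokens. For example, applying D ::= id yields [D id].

S
S - A
A - A
A / B - A
B / B - A
C / B - A
D / B - A
num / B - A
num / C - A
num / D - A
num / num - A
num / num - A / B
num / num - A / B / B
num / num - B / B / B
num / num - C / B / B
num / num - D / B / B
num / num - id / B / B
num / num - id / C / B
num / num - id / D / B
num / num - id / num / B
num / num - id / num / C
num / num - id / num / D
num / num - id / num / id

[S [S [A [A [B [C [D num]]]] / [B [C [D num]]]]] - [A [A [A [B [C [D id]]]] / [B [C [D num]]]] / [B [C [D id]]]]]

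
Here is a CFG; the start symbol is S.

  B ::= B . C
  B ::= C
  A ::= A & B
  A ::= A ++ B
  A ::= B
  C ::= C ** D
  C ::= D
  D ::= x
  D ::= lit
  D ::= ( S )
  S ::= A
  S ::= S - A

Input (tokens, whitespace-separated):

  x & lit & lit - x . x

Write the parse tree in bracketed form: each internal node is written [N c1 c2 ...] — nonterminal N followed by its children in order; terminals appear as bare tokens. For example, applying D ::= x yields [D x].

S
S - A
A - A
A & B - A
A & B & B - A
B & B & B - A
C & B & B - A
D & B & B - A
x & B & B - A
x & C & B - A
x & D & B - A
x & lit & B - A
x & lit & C - A
x & lit & D - A
x & lit & lit - A
x & lit & lit - B
x & lit & lit - B . C
x & lit & lit - C . C
x & lit & lit - D . C
x & lit & lit - x . C
x & lit & lit - x . D
x & lit & lit - x . x

[S [S [A [A [A [B [C [D x]]]] & [B [C [D lit]]]] & [B [C [D lit]]]]] - [A [B [B [C [D x]]] . [C [D x]]]]]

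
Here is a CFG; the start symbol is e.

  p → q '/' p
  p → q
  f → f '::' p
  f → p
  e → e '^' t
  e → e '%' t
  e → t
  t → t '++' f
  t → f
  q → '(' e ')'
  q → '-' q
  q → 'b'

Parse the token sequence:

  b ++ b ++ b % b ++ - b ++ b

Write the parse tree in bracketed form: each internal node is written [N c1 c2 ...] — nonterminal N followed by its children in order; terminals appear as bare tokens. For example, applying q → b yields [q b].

[e [e [t [t [t [f [p [q b]]]] ++ [f [p [q b]]]] ++ [f [p [q b]]]]] % [t [t [t [f [p [q b]]]] ++ [f [p [q - [q b]]]]] ++ [f [p [q b]]]]]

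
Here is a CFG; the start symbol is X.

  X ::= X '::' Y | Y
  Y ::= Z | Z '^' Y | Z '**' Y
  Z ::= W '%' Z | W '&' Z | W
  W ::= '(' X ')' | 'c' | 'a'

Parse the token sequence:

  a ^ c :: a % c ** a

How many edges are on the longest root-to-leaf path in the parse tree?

6

[X [X [Y [Z [W a]] ^ [Y [Z [W c]]]]] :: [Y [Z [W a] % [Z [W c]]] ** [Y [Z [W a]]]]]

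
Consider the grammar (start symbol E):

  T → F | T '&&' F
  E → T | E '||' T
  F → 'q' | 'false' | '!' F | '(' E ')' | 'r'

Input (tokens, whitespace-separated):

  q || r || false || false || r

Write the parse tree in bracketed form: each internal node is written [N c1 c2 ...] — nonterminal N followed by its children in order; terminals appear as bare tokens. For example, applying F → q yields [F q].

E
E || T
E || T || T
E || T || T || T
E || T || T || T || T
T || T || T || T || T
F || T || T || T || T
q || T || T || T || T
q || F || T || T || T
q || r || T || T || T
q || r || F || T || T
q || r || false || T || T
q || r || false || F || T
q || r || false || false || T
q || r || false || false || F
q || r || false || false || r

[E [E [E [E [E [T [F q]]] || [T [F r]]] || [T [F false]]] || [T [F false]]] || [T [F r]]]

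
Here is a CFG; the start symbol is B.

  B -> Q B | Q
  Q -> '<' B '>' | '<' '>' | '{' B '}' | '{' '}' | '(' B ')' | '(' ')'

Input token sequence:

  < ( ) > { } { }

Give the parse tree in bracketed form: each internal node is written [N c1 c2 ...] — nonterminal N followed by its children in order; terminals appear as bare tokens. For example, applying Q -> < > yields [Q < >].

[B [Q < [B [Q ( )]] >] [B [Q { }] [B [Q { }]]]]

B
Q B
< B > B
< Q > B
< ( ) > B
< ( ) > Q B
< ( ) > { } B
< ( ) > { } Q
< ( ) > { } { }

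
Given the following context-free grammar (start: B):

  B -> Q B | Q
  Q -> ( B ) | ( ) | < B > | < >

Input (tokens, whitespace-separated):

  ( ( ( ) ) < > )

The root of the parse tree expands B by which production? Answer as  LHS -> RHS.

[B [Q ( [B [Q ( [B [Q ( )]] )] [B [Q < >]]] )]]

B -> Q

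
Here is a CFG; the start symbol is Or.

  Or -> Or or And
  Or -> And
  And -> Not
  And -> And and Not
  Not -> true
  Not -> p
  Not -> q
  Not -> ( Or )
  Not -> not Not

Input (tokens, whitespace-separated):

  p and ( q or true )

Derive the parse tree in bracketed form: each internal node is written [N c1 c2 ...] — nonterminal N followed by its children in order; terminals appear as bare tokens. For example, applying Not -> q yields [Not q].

Or
And
And and Not
Not and Not
p and Not
p and ( Or )
p and ( Or or And )
p and ( And or And )
p and ( Not or And )
p and ( q or And )
p and ( q or Not )
p and ( q or true )

[Or [And [And [Not p]] and [Not ( [Or [Or [And [Not q]]] or [And [Not true]]] )]]]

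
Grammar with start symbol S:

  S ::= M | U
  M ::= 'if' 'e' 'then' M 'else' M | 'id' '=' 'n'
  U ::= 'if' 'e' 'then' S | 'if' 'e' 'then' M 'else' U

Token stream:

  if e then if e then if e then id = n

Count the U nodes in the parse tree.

3

[S [U if e then [S [U if e then [S [U if e then [S [M id = n]]]]]]]]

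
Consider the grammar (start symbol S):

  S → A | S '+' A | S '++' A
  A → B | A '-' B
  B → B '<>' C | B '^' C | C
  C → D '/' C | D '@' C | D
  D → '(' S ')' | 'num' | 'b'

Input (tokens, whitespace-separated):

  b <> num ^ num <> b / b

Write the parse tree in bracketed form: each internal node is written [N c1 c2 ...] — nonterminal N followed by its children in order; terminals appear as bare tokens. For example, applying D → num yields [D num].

S
A
B
B <> C
B ^ C <> C
B <> C ^ C <> C
C <> C ^ C <> C
D <> C ^ C <> C
b <> C ^ C <> C
b <> D ^ C <> C
b <> num ^ C <> C
b <> num ^ D <> C
b <> num ^ num <> C
b <> num ^ num <> D / C
b <> num ^ num <> b / C
b <> num ^ num <> b / D
b <> num ^ num <> b / b

[S [A [B [B [B [B [C [D b]]] <> [C [D num]]] ^ [C [D num]]] <> [C [D b] / [C [D b]]]]]]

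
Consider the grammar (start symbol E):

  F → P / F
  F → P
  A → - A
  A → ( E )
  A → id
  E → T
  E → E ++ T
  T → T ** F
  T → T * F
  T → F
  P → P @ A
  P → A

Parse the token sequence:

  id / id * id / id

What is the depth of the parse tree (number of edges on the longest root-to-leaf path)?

[E [T [T [F [P [A id]] / [F [P [A id]]]]] * [F [P [A id]] / [F [P [A id]]]]]]

7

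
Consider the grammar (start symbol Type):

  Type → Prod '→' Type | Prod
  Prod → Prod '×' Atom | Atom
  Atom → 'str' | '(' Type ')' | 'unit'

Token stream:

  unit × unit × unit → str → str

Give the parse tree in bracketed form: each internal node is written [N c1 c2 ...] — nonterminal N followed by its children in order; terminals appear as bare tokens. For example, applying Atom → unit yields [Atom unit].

[Type [Prod [Prod [Prod [Atom unit]] × [Atom unit]] × [Atom unit]] → [Type [Prod [Atom str]] → [Type [Prod [Atom str]]]]]

Type
Prod → Type
Prod × Atom → Type
Prod × Atom × Atom → Type
Atom × Atom × Atom → Type
unit × Atom × Atom → Type
unit × unit × Atom → Type
unit × unit × unit → Type
unit × unit × unit → Prod → Type
unit × unit × unit → Atom → Type
unit × unit × unit → str → Type
unit × unit × unit → str → Prod
unit × unit × unit → str → Atom
unit × unit × unit → str → str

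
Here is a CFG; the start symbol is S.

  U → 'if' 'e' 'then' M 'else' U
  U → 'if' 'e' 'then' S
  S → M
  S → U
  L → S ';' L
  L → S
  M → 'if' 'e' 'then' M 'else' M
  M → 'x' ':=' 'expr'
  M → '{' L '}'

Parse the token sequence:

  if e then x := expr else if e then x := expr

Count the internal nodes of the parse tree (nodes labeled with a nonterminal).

6

[S [U if e then [M x := expr] else [U if e then [S [M x := expr]]]]]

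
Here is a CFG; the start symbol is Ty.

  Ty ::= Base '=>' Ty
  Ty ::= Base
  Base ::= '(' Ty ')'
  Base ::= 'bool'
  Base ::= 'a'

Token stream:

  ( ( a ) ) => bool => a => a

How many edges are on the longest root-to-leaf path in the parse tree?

6

[Ty [Base ( [Ty [Base ( [Ty [Base a]] )]] )] => [Ty [Base bool] => [Ty [Base a] => [Ty [Base a]]]]]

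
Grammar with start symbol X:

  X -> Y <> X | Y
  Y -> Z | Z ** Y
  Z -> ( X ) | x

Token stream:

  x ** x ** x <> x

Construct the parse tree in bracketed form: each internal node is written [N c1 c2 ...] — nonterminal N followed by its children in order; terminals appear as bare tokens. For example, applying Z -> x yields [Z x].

X
Y <> X
Z ** Y <> X
x ** Y <> X
x ** Z ** Y <> X
x ** x ** Y <> X
x ** x ** Z <> X
x ** x ** x <> X
x ** x ** x <> Y
x ** x ** x <> Z
x ** x ** x <> x

[X [Y [Z x] ** [Y [Z x] ** [Y [Z x]]]] <> [X [Y [Z x]]]]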